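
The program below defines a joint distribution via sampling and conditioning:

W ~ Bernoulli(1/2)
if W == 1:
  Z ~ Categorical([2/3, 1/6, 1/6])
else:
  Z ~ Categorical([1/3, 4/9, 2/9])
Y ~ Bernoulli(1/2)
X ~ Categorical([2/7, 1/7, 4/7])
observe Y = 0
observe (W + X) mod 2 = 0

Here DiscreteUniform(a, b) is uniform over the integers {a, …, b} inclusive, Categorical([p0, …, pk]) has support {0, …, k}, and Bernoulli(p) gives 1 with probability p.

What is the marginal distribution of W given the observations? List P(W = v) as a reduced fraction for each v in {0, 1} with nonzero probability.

Enumerate traces; 9 have nonzero weight after conditioning:
  (W=0, Z=0, Y=0, X=0) weight 1/42
  (W=0, Z=0, Y=0, X=2) weight 1/21
  (W=0, Z=1, Y=0, X=0) weight 2/63
  (W=0, Z=1, Y=0, X=2) weight 4/63
  (W=0, Z=2, Y=0, X=0) weight 1/63
  (W=0, Z=2, Y=0, X=2) weight 2/63
  (W=1, Z=0, Y=0, X=1) weight 1/42
  (W=1, Z=1, Y=0, X=1) weight 1/168
  … 1 more
Group by W:
  weight(W=0) = 3/14
  weight(W=1) = 1/28
Total weight = 3/14 + 1/28 = 1/4
P(W=0 | obs) = 3/14 / 1/4 = 6/7
P(W=1 | obs) = 1/28 / 1/4 = 1/7

P(W=0) = 6/7, P(W=1) = 1/7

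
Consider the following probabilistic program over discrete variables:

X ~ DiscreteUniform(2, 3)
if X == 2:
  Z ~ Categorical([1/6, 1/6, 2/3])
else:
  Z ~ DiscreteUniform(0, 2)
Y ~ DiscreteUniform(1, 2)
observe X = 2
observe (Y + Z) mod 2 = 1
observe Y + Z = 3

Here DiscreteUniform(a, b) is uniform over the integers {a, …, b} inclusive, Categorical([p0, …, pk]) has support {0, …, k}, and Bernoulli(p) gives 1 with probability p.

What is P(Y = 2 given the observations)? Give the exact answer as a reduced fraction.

P(Y = 2 | obs) = 1/5

Enumerate traces; 2 have nonzero weight after conditioning:
  (X=2, Z=1, Y=2) weight 1/24
  (X=2, Z=2, Y=1) weight 1/6
Group by Y:
  weight(Y=1) = 1/6
  weight(Y=2) = 1/24
Total weight = 1/6 + 1/24 = 5/24
P(Y=1 | obs) = 1/6 / 5/24 = 4/5
P(Y=2 | obs) = 1/24 / 5/24 = 1/5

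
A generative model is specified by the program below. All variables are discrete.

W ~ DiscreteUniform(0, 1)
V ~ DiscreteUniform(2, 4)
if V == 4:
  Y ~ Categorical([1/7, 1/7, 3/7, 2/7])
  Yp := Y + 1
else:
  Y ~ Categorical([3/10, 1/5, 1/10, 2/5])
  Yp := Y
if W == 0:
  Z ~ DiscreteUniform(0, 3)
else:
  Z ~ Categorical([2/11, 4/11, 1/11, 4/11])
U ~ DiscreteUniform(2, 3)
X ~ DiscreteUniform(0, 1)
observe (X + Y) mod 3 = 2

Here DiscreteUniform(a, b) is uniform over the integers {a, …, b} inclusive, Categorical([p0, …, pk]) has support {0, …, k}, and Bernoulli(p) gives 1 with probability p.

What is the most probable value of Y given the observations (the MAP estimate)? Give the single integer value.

Enumerate traces; 96 have nonzero weight after conditioning:
  (W=0, V=2, Y=1, Z=0, U=2, X=1) weight 1/480
  (W=0, V=2, Y=1, Z=0, U=3, X=1) weight 1/480
  (W=0, V=2, Y=1, Z=1, U=2, X=1) weight 1/480
  (W=0, V=2, Y=1, Z=1, U=3, X=1) weight 1/480
  (W=0, V=2, Y=1, Z=2, U=2, X=1) weight 1/480
  (W=0, V=2, Y=1, Z=2, U=3, X=1) weight 1/480
  (W=0, V=2, Y=1, Z=3, U=2, X=1) weight 1/480
  (W=0, V=2, Y=1, Z=3, U=3, X=1) weight 1/480
  (W=0, V=2, Y=2, Z=0, U=2, X=0) weight 1/960
  … 87 more
Group by Y:
  weight(Y=1) = 19/210
  weight(Y=2) = 11/105
Total weight = 19/210 + 11/105 = 41/210
P(Y=1 | obs) = 19/210 / 41/210 = 19/41
P(Y=2 | obs) = 11/105 / 41/210 = 22/41
argmax = 2

argmax_v P(Y = v | obs) = 2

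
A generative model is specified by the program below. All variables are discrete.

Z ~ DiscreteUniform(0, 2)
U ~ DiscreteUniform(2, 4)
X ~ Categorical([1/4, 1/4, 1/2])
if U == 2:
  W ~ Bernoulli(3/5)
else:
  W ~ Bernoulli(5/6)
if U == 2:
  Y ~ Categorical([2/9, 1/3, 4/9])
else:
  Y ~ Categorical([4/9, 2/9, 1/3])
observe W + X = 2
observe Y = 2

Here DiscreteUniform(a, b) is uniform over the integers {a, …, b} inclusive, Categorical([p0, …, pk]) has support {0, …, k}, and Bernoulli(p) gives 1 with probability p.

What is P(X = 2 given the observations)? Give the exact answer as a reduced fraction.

Enumerate traces; 18 have nonzero weight after conditioning:
  (Z=0, U=2, X=1, W=1, Y=2) weight 1/135
  (Z=0, U=2, X=2, W=0, Y=2) weight 4/405
  (Z=0, U=3, X=1, W=1, Y=2) weight 5/648
  (Z=0, U=3, X=2, W=0, Y=2) weight 1/324
  (Z=0, U=4, X=1, W=1, Y=2) weight 5/648
  (Z=0, U=4, X=2, W=0, Y=2) weight 1/324
  (Z=1, U=2, X=1, W=1, Y=2) weight 1/135
  (Z=1, U=2, X=2, W=0, Y=2) weight 4/405
  … 10 more
Group by X:
  weight(X=1) = 37/540
  weight(X=2) = 13/270
Total weight = 37/540 + 13/270 = 7/60
P(X=1 | obs) = 37/540 / 7/60 = 37/63
P(X=2 | obs) = 13/270 / 7/60 = 26/63

P(X = 2 | obs) = 26/63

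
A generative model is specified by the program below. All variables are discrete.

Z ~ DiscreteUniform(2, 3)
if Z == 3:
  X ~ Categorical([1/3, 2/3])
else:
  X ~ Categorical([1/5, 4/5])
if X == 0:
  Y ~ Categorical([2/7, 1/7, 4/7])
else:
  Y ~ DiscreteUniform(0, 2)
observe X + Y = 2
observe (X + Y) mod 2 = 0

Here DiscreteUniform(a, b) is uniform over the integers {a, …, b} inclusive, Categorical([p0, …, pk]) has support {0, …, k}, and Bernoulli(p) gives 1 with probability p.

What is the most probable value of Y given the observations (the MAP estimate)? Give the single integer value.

Enumerate traces; 4 have nonzero weight after conditioning:
  (Z=2, X=0, Y=2) weight 2/35
  (Z=2, X=1, Y=1) weight 2/15
  (Z=3, X=0, Y=2) weight 2/21
  (Z=3, X=1, Y=1) weight 1/9
Group by Y:
  weight(Y=1) = 11/45
  weight(Y=2) = 16/105
Total weight = 11/45 + 16/105 = 25/63
P(Y=1 | obs) = 11/45 / 25/63 = 77/125
P(Y=2 | obs) = 16/105 / 25/63 = 48/125
argmax = 1

argmax_v P(Y = v | obs) = 1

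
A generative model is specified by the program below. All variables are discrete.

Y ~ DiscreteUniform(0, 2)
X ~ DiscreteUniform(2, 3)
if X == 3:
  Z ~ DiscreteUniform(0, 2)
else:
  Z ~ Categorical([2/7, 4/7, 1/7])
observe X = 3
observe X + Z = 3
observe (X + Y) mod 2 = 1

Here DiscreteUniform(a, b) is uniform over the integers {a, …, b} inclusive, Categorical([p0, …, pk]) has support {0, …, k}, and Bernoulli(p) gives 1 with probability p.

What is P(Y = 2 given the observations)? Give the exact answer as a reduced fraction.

Enumerate traces; 2 have nonzero weight after conditioning:
  (Y=0, X=3, Z=0) weight 1/18
  (Y=2, X=3, Z=0) weight 1/18
Group by Y:
  weight(Y=0) = 1/18
  weight(Y=2) = 1/18
Total weight = 1/18 + 1/18 = 1/9
P(Y=0 | obs) = 1/18 / 1/9 = 1/2
P(Y=2 | obs) = 1/18 / 1/9 = 1/2

P(Y = 2 | obs) = 1/2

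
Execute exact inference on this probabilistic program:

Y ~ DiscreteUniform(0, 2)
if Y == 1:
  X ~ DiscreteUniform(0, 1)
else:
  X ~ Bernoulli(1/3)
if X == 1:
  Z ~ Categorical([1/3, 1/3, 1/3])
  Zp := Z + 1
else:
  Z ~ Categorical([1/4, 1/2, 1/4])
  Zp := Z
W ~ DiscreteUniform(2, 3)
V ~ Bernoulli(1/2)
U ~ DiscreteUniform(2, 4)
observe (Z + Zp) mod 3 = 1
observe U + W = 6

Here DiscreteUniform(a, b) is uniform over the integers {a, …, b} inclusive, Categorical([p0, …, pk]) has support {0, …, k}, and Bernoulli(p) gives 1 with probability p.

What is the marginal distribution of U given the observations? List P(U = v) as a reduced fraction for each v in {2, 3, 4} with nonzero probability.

Enumerate traces; 24 have nonzero weight after conditioning:
  (Y=0, X=0, Z=2, W=2, V=0, U=4) weight 1/216
  (Y=0, X=0, Z=2, W=2, V=1, U=4) weight 1/216
  (Y=0, X=0, Z=2, W=3, V=0, U=3) weight 1/216
  (Y=0, X=0, Z=2, W=3, V=1, U=3) weight 1/216
  (Y=0, X=1, Z=0, W=2, V=0, U=4) weight 1/324
  (Y=0, X=1, Z=0, W=2, V=1, U=4) weight 1/324
  (Y=0, X=1, Z=0, W=3, V=0, U=3) weight 1/324
  (Y=0, X=1, Z=0, W=3, V=1, U=3) weight 1/324
  … 16 more
Group by U:
  weight(U=3) = 61/1296
  weight(U=4) = 61/1296
Total weight = 61/1296 + 61/1296 = 61/648
P(U=3 | obs) = 61/1296 / 61/648 = 1/2
P(U=4 | obs) = 61/1296 / 61/648 = 1/2

P(U=3) = 1/2, P(U=4) = 1/2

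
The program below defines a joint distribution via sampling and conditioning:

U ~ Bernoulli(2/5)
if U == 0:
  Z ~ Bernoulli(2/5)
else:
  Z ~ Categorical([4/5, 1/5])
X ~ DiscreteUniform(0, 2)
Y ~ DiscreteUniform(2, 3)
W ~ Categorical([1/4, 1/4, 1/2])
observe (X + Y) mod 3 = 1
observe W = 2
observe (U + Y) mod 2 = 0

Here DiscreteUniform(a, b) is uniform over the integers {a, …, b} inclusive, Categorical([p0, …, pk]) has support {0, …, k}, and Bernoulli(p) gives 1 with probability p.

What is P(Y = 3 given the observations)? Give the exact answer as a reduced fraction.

Enumerate traces; 4 have nonzero weight after conditioning:
  (U=0, Z=0, X=2, Y=2, W=2) weight 3/100
  (U=0, Z=1, X=2, Y=2, W=2) weight 1/50
  (U=1, Z=0, X=1, Y=3, W=2) weight 2/75
  (U=1, Z=1, X=1, Y=3, W=2) weight 1/150
Group by Y:
  weight(Y=2) = 1/20
  weight(Y=3) = 1/30
Total weight = 1/20 + 1/30 = 1/12
P(Y=2 | obs) = 1/20 / 1/12 = 3/5
P(Y=3 | obs) = 1/30 / 1/12 = 2/5

P(Y = 3 | obs) = 2/5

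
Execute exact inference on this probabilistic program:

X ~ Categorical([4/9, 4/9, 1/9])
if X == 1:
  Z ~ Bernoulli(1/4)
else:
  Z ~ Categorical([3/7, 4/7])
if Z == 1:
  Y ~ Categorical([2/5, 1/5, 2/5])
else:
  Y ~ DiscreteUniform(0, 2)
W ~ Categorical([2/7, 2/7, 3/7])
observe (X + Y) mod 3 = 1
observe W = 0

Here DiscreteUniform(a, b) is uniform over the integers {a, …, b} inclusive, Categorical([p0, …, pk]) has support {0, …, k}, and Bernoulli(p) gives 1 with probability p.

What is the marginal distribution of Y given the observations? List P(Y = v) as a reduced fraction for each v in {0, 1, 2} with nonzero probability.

P(Y=0) = 1/2, P(Y=1) = 18/49, P(Y=2) = 13/98

Enumerate traces; 6 have nonzero weight after conditioning:
  (X=0, Z=0, Y=1, W=0) weight 8/441
  (X=0, Z=1, Y=1, W=0) weight 32/2205
  (X=1, Z=0, Y=0, W=0) weight 2/63
  (X=1, Z=1, Y=0, W=0) weight 4/315
  (X=2, Z=0, Y=2, W=0) weight 2/441
  (X=2, Z=1, Y=2, W=0) weight 16/2205
Group by Y:
  weight(Y=0) = 2/45
  weight(Y=1) = 8/245
  weight(Y=2) = 26/2205
Total weight = 2/45 + 8/245 + 26/2205 = 4/45
P(Y=0 | obs) = 2/45 / 4/45 = 1/2
P(Y=1 | obs) = 8/245 / 4/45 = 18/49
P(Y=2 | obs) = 26/2205 / 4/45 = 13/98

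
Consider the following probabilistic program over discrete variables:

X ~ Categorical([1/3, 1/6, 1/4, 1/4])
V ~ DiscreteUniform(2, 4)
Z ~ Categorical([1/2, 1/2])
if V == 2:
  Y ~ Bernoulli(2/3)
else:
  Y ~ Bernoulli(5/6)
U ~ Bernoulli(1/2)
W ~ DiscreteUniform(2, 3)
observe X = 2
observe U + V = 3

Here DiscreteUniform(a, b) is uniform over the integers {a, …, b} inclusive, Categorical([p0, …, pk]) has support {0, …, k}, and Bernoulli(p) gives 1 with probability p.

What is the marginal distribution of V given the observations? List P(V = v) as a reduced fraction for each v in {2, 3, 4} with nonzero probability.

P(V=2) = 1/2, P(V=3) = 1/2

Enumerate traces; 16 have nonzero weight after conditioning:
  (X=2, V=2, Z=0, Y=0, U=1, W=2) weight 1/288
  (X=2, V=2, Z=0, Y=0, U=1, W=3) weight 1/288
  (X=2, V=2, Z=0, Y=1, U=1, W=2) weight 1/144
  (X=2, V=2, Z=0, Y=1, U=1, W=3) weight 1/144
  (X=2, V=2, Z=1, Y=0, U=1, W=2) weight 1/288
  (X=2, V=2, Z=1, Y=0, U=1, W=3) weight 1/288
  (X=2, V=2, Z=1, Y=1, U=1, W=2) weight 1/144
  (X=2, V=2, Z=1, Y=1, U=1, W=3) weight 1/144
  (X=2, V=3, Z=0, Y=0, U=0, W=2) weight 1/576
  … 7 more
Group by V:
  weight(V=2) = 1/24
  weight(V=3) = 1/24
Total weight = 1/24 + 1/24 = 1/12
P(V=2 | obs) = 1/24 / 1/12 = 1/2
P(V=3 | obs) = 1/24 / 1/12 = 1/2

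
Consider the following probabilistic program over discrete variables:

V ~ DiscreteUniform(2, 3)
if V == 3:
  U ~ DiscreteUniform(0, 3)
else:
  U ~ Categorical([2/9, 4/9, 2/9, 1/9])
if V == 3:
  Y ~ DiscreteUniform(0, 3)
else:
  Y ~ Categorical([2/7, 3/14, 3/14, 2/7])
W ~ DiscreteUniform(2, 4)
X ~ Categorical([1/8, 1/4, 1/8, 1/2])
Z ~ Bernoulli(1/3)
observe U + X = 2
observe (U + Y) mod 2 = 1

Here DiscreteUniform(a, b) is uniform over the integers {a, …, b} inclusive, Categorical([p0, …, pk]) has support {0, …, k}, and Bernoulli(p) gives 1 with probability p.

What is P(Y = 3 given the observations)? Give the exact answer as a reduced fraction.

Enumerate traces; 72 have nonzero weight after conditioning:
  (V=2, U=0, Y=1, W=2, X=2, Z=0) weight 1/1512
  (V=2, U=0, Y=1, W=2, X=2, Z=1) weight 1/3024
  (V=2, U=0, Y=1, W=3, X=2, Z=0) weight 1/1512
  (V=2, U=0, Y=1, W=3, X=2, Z=1) weight 1/3024
  (V=2, U=0, Y=1, W=4, X=2, Z=0) weight 1/1512
  (V=2, U=0, Y=1, W=4, X=2, Z=1) weight 1/3024
  (V=2, U=0, Y=3, W=2, X=2, Z=0) weight 1/1134
  (V=2, U=0, Y=3, W=2, X=2, Z=1) weight 1/2268
  (V=2, U=1, Y=0, W=2, X=1, Z=0) weight 2/567
  (V=2, U=1, Y=2, W=2, X=1, Z=0) weight 1/378
  … 62 more
Group by Y:
  weight(Y=0) = 191/8064
  weight(Y=1) = 37/2688
  weight(Y=2) = 53/2688
  weight(Y=3) = 127/8064
Total weight = 191/8064 + 37/2688 + 53/2688 + 127/8064 = 7/96
P(Y=0 | obs) = 191/8064 / 7/96 = 191/588
P(Y=1 | obs) = 37/2688 / 7/96 = 37/196
P(Y=2 | obs) = 53/2688 / 7/96 = 53/196
P(Y=3 | obs) = 127/8064 / 7/96 = 127/588

P(Y = 3 | obs) = 127/588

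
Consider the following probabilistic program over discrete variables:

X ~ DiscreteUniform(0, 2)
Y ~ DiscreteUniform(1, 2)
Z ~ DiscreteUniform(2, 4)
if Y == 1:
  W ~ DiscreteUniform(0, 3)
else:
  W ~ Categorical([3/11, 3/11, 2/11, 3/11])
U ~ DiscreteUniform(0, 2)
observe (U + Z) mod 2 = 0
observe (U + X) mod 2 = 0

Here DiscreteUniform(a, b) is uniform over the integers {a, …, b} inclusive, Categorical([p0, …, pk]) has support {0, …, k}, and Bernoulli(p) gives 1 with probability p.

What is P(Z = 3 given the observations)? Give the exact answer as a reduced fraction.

Enumerate traces; 72 have nonzero weight after conditioning:
  (X=0, Y=1, Z=2, W=0, U=0) weight 1/216
  (X=0, Y=1, Z=2, W=0, U=2) weight 1/216
  (X=0, Y=1, Z=2, W=1, U=0) weight 1/216
  (X=0, Y=1, Z=2, W=1, U=2) weight 1/216
  (X=0, Y=1, Z=2, W=2, U=0) weight 1/216
  (X=0, Y=1, Z=2, W=2, U=2) weight 1/216
  (X=0, Y=1, Z=2, W=3, U=0) weight 1/216
  (X=0, Y=1, Z=2, W=3, U=2) weight 1/216
  (X=0, Y=1, Z=4, W=0, U=0) weight 1/216
  (X=1, Y=1, Z=3, W=0, U=1) weight 1/216
  … 62 more
Group by Z:
  weight(Z=2) = 4/27
  weight(Z=3) = 1/27
  weight(Z=4) = 4/27
Total weight = 4/27 + 1/27 + 4/27 = 1/3
P(Z=2 | obs) = 4/27 / 1/3 = 4/9
P(Z=3 | obs) = 1/27 / 1/3 = 1/9
P(Z=4 | obs) = 4/27 / 1/3 = 4/9

P(Z = 3 | obs) = 1/9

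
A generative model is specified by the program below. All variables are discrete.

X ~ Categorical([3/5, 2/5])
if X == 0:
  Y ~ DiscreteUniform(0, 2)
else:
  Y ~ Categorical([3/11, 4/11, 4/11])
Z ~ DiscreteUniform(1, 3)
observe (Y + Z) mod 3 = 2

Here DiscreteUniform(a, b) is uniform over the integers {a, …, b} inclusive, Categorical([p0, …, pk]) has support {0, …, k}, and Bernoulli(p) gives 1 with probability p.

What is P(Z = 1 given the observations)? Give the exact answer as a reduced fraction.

P(Z = 1 | obs) = 19/55

Enumerate traces; 6 have nonzero weight after conditioning:
  (X=0, Y=0, Z=2) weight 1/15
  (X=0, Y=1, Z=1) weight 1/15
  (X=0, Y=2, Z=3) weight 1/15
  (X=1, Y=0, Z=2) weight 2/55
  (X=1, Y=1, Z=1) weight 8/165
  (X=1, Y=2, Z=3) weight 8/165
Group by Z:
  weight(Z=1) = 19/165
  weight(Z=2) = 17/165
  weight(Z=3) = 19/165
Total weight = 19/165 + 17/165 + 19/165 = 1/3
P(Z=1 | obs) = 19/165 / 1/3 = 19/55
P(Z=2 | obs) = 17/165 / 1/3 = 17/55
P(Z=3 | obs) = 19/165 / 1/3 = 19/55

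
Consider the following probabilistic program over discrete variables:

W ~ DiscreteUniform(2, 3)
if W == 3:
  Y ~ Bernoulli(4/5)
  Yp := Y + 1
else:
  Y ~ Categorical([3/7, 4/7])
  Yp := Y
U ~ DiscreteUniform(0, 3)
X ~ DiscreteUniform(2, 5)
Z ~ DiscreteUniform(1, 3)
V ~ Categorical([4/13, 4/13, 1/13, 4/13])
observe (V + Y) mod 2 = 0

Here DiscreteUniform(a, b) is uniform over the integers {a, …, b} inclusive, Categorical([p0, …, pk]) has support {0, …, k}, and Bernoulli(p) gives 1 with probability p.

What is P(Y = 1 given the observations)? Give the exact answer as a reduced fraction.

Enumerate traces; 384 have nonzero weight after conditioning:
  (W=2, Y=0, U=0, X=2, Z=1, V=0) weight 1/728
  (W=2, Y=0, U=0, X=2, Z=1, V=2) weight 1/2912
  (W=2, Y=0, U=0, X=2, Z=2, V=0) weight 1/728
  (W=2, Y=0, U=0, X=2, Z=2, V=2) weight 1/2912
  (W=2, Y=0, U=0, X=2, Z=3, V=0) weight 1/728
  (W=2, Y=0, U=0, X=2, Z=3, V=2) weight 1/2912
  (W=2, Y=0, U=0, X=3, Z=1, V=0) weight 1/728
  (W=2, Y=0, U=0, X=3, Z=1, V=2) weight 1/2912
  (W=2, Y=1, U=0, X=2, Z=1, V=1) weight 1/546
  … 375 more
Group by Y:
  weight(Y=0) = 11/91
  weight(Y=1) = 192/455
Total weight = 11/91 + 192/455 = 19/35
P(Y=0 | obs) = 11/91 / 19/35 = 55/247
P(Y=1 | obs) = 192/455 / 19/35 = 192/247

P(Y = 1 | obs) = 192/247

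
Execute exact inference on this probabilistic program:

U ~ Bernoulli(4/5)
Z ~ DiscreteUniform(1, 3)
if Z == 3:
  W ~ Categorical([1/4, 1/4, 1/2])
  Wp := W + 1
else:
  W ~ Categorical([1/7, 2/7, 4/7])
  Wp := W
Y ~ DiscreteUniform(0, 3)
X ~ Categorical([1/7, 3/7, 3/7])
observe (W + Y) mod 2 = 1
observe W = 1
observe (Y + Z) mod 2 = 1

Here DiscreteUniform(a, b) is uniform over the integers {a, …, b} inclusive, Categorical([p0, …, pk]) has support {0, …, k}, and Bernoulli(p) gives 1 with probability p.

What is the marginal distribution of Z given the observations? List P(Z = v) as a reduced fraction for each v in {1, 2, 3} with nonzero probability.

P(Z=1) = 8/15, P(Z=3) = 7/15

Enumerate traces; 24 have nonzero weight after conditioning:
  (U=0, Z=1, W=1, Y=0, X=0) weight 1/1470
  (U=0, Z=1, W=1, Y=0, X=1) weight 1/490
  (U=0, Z=1, W=1, Y=0, X=2) weight 1/490
  (U=0, Z=1, W=1, Y=2, X=0) weight 1/1470
  (U=0, Z=1, W=1, Y=2, X=1) weight 1/490
  (U=0, Z=1, W=1, Y=2, X=2) weight 1/490
  (U=0, Z=3, W=1, Y=0, X=0) weight 1/1680
  (U=0, Z=3, W=1, Y=0, X=1) weight 1/560
  … 16 more
Group by Z:
  weight(Z=1) = 1/21
  weight(Z=3) = 1/24
Total weight = 1/21 + 1/24 = 5/56
P(Z=1 | obs) = 1/21 / 5/56 = 8/15
P(Z=3 | obs) = 1/24 / 5/56 = 7/15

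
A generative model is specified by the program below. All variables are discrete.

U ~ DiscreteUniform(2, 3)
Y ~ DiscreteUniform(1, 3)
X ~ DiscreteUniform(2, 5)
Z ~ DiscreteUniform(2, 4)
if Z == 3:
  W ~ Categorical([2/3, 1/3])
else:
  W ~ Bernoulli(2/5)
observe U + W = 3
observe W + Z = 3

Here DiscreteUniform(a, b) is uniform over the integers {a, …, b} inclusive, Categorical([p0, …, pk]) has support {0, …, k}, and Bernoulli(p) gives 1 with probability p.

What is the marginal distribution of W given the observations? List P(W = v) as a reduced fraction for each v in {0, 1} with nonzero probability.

Enumerate traces; 24 have nonzero weight after conditioning:
  (U=2, Y=1, X=2, Z=2, W=1) weight 1/180
  (U=2, Y=1, X=3, Z=2, W=1) weight 1/180
  (U=2, Y=1, X=4, Z=2, W=1) weight 1/180
  (U=2, Y=1, X=5, Z=2, W=1) weight 1/180
  (U=2, Y=2, X=2, Z=2, W=1) weight 1/180
  (U=2, Y=2, X=3, Z=2, W=1) weight 1/180
  (U=2, Y=2, X=4, Z=2, W=1) weight 1/180
  (U=2, Y=2, X=5, Z=2, W=1) weight 1/180
  (U=3, Y=1, X=2, Z=3, W=0) weight 1/108
  … 15 more
Group by W:
  weight(W=0) = 1/9
  weight(W=1) = 1/15
Total weight = 1/9 + 1/15 = 8/45
P(W=0 | obs) = 1/9 / 8/45 = 5/8
P(W=1 | obs) = 1/15 / 8/45 = 3/8

P(W=0) = 5/8, P(W=1) = 3/8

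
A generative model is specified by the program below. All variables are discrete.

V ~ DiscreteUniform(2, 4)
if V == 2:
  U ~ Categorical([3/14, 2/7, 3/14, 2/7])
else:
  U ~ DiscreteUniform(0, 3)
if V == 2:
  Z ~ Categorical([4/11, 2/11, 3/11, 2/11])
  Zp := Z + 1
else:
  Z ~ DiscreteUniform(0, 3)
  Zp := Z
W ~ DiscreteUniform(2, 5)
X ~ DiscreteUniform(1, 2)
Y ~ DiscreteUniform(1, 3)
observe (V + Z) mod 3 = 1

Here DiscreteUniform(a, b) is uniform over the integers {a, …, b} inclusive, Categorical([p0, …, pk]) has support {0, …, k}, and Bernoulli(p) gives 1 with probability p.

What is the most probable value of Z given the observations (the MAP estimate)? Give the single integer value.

Enumerate traces; 384 have nonzero weight after conditioning:
  (V=2, U=0, Z=2, W=2, X=1, Y=1) weight 1/1232
  (V=2, U=0, Z=2, W=2, X=1, Y=2) weight 1/1232
  (V=2, U=0, Z=2, W=2, X=1, Y=3) weight 1/1232
  (V=2, U=0, Z=2, W=2, X=2, Y=1) weight 1/1232
  (V=2, U=0, Z=2, W=2, X=2, Y=2) weight 1/1232
  (V=2, U=0, Z=2, W=2, X=2, Y=3) weight 1/1232
  (V=2, U=0, Z=2, W=3, X=1, Y=1) weight 1/1232
  (V=2, U=0, Z=2, W=3, X=1, Y=2) weight 1/1232
  (V=3, U=0, Z=1, W=2, X=1, Y=1) weight 1/1152
  (V=4, U=0, Z=0, W=2, X=1, Y=1) weight 1/1152
  … 374 more
Group by Z:
  weight(Z=0) = 1/12
  weight(Z=1) = 1/12
  weight(Z=2) = 1/11
  weight(Z=3) = 1/12
Total weight = 1/12 + 1/12 + 1/11 + 1/12 = 15/44
P(Z=0 | obs) = 1/12 / 15/44 = 11/45
P(Z=1 | obs) = 1/12 / 15/44 = 11/45
P(Z=2 | obs) = 1/11 / 15/44 = 4/15
P(Z=3 | obs) = 1/12 / 15/44 = 11/45
argmax = 2

argmax_v P(Z = v | obs) = 2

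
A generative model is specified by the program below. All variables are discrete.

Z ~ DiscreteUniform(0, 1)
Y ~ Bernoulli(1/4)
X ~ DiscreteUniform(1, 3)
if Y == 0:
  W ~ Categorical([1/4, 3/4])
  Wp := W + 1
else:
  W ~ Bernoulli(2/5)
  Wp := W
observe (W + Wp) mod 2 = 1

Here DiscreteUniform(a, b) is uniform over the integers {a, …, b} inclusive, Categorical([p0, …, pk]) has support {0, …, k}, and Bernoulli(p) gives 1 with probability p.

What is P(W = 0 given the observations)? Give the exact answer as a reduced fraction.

P(W = 0 | obs) = 1/4

Enumerate traces; 12 have nonzero weight after conditioning:
  (Z=0, Y=0, X=1, W=0) weight 1/32
  (Z=0, Y=0, X=1, W=1) weight 3/32
  (Z=0, Y=0, X=2, W=0) weight 1/32
  (Z=0, Y=0, X=2, W=1) weight 3/32
  (Z=0, Y=0, X=3, W=0) weight 1/32
  (Z=0, Y=0, X=3, W=1) weight 3/32
  (Z=1, Y=0, X=1, W=0) weight 1/32
  (Z=1, Y=0, X=1, W=1) weight 3/32
  … 4 more
Group by W:
  weight(W=0) = 3/16
  weight(W=1) = 9/16
Total weight = 3/16 + 9/16 = 3/4
P(W=0 | obs) = 3/16 / 3/4 = 1/4
P(W=1 | obs) = 9/16 / 3/4 = 3/4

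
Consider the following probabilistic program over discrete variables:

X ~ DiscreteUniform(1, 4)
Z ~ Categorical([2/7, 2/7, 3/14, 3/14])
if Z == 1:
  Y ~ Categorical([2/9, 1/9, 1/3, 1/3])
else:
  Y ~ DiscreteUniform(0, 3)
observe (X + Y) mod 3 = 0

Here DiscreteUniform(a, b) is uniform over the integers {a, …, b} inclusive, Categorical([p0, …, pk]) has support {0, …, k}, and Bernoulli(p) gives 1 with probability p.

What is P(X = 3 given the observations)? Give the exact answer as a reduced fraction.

Enumerate traces; 20 have nonzero weight after conditioning:
  (X=1, Z=0, Y=2) weight 1/56
  (X=1, Z=1, Y=2) weight 1/42
  (X=1, Z=2, Y=2) weight 3/224
  (X=1, Z=3, Y=2) weight 3/224
  (X=2, Z=0, Y=1) weight 1/56
  (X=2, Z=1, Y=1) weight 1/126
  (X=2, Z=2, Y=1) weight 3/224
  (X=2, Z=3, Y=1) weight 3/224
  (X=3, Z=0, Y=0) weight 1/56
  (X=4, Z=0, Y=2) weight 1/56
  … 10 more
Group by X:
  weight(X=1) = 23/336
  weight(X=2) = 53/1008
  weight(X=3) = 65/504
  weight(X=4) = 23/336
Total weight = 23/336 + 53/1008 + 65/504 + 23/336 = 107/336
P(X=1 | obs) = 23/336 / 107/336 = 23/107
P(X=2 | obs) = 53/1008 / 107/336 = 53/321
P(X=3 | obs) = 65/504 / 107/336 = 130/321
P(X=4 | obs) = 23/336 / 107/336 = 23/107

P(X = 3 | obs) = 130/321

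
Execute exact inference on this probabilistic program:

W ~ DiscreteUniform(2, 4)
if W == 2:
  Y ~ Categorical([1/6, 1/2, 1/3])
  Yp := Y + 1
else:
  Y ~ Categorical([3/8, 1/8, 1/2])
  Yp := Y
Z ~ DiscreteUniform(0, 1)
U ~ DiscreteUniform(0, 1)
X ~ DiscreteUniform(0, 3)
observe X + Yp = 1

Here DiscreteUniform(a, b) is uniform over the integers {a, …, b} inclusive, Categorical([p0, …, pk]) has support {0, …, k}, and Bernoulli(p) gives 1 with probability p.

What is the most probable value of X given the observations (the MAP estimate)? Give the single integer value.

argmax_v P(X = v | obs) = 1

Enumerate traces; 20 have nonzero weight after conditioning:
  (W=2, Y=0, Z=0, U=0, X=0) weight 1/288
  (W=2, Y=0, Z=0, U=1, X=0) weight 1/288
  (W=2, Y=0, Z=1, U=0, X=0) weight 1/288
  (W=2, Y=0, Z=1, U=1, X=0) weight 1/288
  (W=3, Y=0, Z=0, U=0, X=1) weight 1/128
  (W=3, Y=0, Z=0, U=1, X=1) weight 1/128
  (W=3, Y=0, Z=1, U=0, X=1) weight 1/128
  (W=3, Y=0, Z=1, U=1, X=1) weight 1/128
  … 12 more
Group by X:
  weight(X=0) = 5/144
  weight(X=1) = 1/16
Total weight = 5/144 + 1/16 = 7/72
P(X=0 | obs) = 5/144 / 7/72 = 5/14
P(X=1 | obs) = 1/16 / 7/72 = 9/14
argmax = 1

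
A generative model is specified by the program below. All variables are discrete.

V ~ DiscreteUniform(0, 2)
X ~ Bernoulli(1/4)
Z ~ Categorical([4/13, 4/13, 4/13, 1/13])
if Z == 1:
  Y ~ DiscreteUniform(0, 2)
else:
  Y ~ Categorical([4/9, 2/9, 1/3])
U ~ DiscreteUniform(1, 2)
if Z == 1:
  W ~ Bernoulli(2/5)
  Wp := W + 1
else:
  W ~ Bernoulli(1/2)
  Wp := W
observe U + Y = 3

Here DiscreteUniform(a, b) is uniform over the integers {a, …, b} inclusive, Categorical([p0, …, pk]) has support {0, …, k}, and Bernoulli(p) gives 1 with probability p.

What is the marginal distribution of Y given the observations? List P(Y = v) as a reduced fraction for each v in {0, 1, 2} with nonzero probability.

Enumerate traces; 96 have nonzero weight after conditioning:
  (V=0, X=0, Z=0, Y=1, U=2, W=0) weight 1/234
  (V=0, X=0, Z=0, Y=1, U=2, W=1) weight 1/234
  (V=0, X=0, Z=0, Y=2, U=1, W=0) weight 1/156
  (V=0, X=0, Z=0, Y=2, U=1, W=1) weight 1/156
  (V=0, X=0, Z=1, Y=1, U=2, W=0) weight 1/130
  (V=0, X=0, Z=1, Y=1, U=2, W=1) weight 1/195
  (V=0, X=0, Z=1, Y=2, U=1, W=0) weight 1/130
  (V=0, X=0, Z=1, Y=2, U=1, W=1) weight 1/195
  … 88 more
Group by Y:
  weight(Y=1) = 5/39
  weight(Y=2) = 1/6
Total weight = 5/39 + 1/6 = 23/78
P(Y=1 | obs) = 5/39 / 23/78 = 10/23
P(Y=2 | obs) = 1/6 / 23/78 = 13/23

P(Y=1) = 10/23, P(Y=2) = 13/23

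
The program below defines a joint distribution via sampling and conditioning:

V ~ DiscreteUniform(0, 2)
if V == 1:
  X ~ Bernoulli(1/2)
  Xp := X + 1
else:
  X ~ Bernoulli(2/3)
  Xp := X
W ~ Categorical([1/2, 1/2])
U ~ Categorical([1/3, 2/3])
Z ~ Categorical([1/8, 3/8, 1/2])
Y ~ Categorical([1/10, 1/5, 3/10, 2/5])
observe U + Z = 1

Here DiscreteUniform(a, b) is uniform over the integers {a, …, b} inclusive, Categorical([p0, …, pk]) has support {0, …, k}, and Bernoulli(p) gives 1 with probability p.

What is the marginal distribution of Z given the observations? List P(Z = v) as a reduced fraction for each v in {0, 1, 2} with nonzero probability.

Enumerate traces; 96 have nonzero weight after conditioning:
  (V=0, X=0, W=0, U=0, Z=1, Y=0) weight 1/1440
  (V=0, X=0, W=0, U=0, Z=1, Y=1) weight 1/720
  (V=0, X=0, W=0, U=0, Z=1, Y=2) weight 1/480
  (V=0, X=0, W=0, U=0, Z=1, Y=3) weight 1/360
  (V=0, X=0, W=0, U=1, Z=0, Y=0) weight 1/2160
  (V=0, X=0, W=0, U=1, Z=0, Y=1) weight 1/1080
  (V=0, X=0, W=0, U=1, Z=0, Y=2) weight 1/720
  (V=0, X=0, W=0, U=1, Z=0, Y=3) weight 1/540
  … 88 more
Group by Z:
  weight(Z=0) = 1/12
  weight(Z=1) = 1/8
Total weight = 1/12 + 1/8 = 5/24
P(Z=0 | obs) = 1/12 / 5/24 = 2/5
P(Z=1 | obs) = 1/8 / 5/24 = 3/5

P(Z=0) = 2/5, P(Z=1) = 3/5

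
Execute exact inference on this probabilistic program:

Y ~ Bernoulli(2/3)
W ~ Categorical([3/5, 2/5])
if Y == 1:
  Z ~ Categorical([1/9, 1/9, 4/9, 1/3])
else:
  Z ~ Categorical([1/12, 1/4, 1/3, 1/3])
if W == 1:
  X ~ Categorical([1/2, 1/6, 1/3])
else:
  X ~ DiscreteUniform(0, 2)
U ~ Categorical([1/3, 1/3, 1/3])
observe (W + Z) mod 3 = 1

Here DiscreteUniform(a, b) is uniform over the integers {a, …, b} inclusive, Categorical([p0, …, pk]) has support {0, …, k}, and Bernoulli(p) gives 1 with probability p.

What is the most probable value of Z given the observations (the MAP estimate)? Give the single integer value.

argmax_v P(Z = v | obs) = 3

Enumerate traces; 54 have nonzero weight after conditioning:
  (Y=0, W=0, Z=1, X=0, U=0) weight 1/180
  (Y=0, W=0, Z=1, X=0, U=1) weight 1/180
  (Y=0, W=0, Z=1, X=0, U=2) weight 1/180
  (Y=0, W=0, Z=1, X=1, U=0) weight 1/180
  (Y=0, W=0, Z=1, X=1, U=1) weight 1/180
  (Y=0, W=0, Z=1, X=1, U=2) weight 1/180
  (Y=0, W=0, Z=1, X=2, U=0) weight 1/180
  (Y=0, W=0, Z=1, X=2, U=1) weight 1/180
  (Y=0, W=1, Z=0, X=0, U=0) weight 1/540
  (Y=0, W=1, Z=3, X=0, U=0) weight 1/135
  … 44 more
Group by Z:
  weight(Z=0) = 11/270
  weight(Z=1) = 17/180
  weight(Z=3) = 2/15
Total weight = 11/270 + 17/180 + 2/15 = 29/108
P(Z=0 | obs) = 11/270 / 29/108 = 22/145
P(Z=1 | obs) = 17/180 / 29/108 = 51/145
P(Z=3 | obs) = 2/15 / 29/108 = 72/145
argmax = 3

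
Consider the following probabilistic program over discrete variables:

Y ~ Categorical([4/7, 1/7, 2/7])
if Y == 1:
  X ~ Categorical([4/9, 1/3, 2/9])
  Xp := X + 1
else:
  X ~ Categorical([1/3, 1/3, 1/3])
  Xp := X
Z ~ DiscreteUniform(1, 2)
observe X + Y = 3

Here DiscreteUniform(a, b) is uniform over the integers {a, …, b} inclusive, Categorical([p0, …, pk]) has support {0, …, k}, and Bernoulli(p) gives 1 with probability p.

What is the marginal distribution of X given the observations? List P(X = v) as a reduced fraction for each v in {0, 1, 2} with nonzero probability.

Enumerate traces; 4 have nonzero weight after conditioning:
  (Y=1, X=2, Z=1) weight 1/63
  (Y=1, X=2, Z=2) weight 1/63
  (Y=2, X=1, Z=1) weight 1/21
  (Y=2, X=1, Z=2) weight 1/21
Group by X:
  weight(X=1) = 2/21
  weight(X=2) = 2/63
Total weight = 2/21 + 2/63 = 8/63
P(X=1 | obs) = 2/21 / 8/63 = 3/4
P(X=2 | obs) = 2/63 / 8/63 = 1/4

P(X=1) = 3/4, P(X=2) = 1/4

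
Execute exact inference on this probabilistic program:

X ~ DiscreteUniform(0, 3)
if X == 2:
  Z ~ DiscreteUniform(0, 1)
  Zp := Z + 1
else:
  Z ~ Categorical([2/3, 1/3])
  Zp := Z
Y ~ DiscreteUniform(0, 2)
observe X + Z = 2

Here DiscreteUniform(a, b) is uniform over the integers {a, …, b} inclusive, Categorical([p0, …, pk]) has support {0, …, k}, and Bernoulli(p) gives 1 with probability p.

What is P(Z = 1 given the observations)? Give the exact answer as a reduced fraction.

P(Z = 1 | obs) = 2/5

Enumerate traces; 6 have nonzero weight after conditioning:
  (X=1, Z=1, Y=0) weight 1/36
  (X=1, Z=1, Y=1) weight 1/36
  (X=1, Z=1, Y=2) weight 1/36
  (X=2, Z=0, Y=0) weight 1/24
  (X=2, Z=0, Y=1) weight 1/24
  (X=2, Z=0, Y=2) weight 1/24
Group by Z:
  weight(Z=0) = 1/8
  weight(Z=1) = 1/12
Total weight = 1/8 + 1/12 = 5/24
P(Z=0 | obs) = 1/8 / 5/24 = 3/5
P(Z=1 | obs) = 1/12 / 5/24 = 2/5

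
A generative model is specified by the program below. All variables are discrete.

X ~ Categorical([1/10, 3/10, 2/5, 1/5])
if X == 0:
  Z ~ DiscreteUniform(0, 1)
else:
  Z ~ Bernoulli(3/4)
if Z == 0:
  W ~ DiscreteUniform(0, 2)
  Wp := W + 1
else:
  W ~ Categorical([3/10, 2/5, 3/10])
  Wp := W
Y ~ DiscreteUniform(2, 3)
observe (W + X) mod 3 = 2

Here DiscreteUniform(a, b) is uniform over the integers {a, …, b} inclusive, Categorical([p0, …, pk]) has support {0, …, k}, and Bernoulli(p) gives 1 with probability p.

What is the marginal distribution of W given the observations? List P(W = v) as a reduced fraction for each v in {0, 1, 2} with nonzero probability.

P(W=0) = 74/199, P(W=1) = 69/199, P(W=2) = 56/199

Enumerate traces; 16 have nonzero weight after conditioning:
  (X=0, Z=0, W=2, Y=2) weight 1/120
  (X=0, Z=0, W=2, Y=3) weight 1/120
  (X=0, Z=1, W=2, Y=2) weight 3/400
  (X=0, Z=1, W=2, Y=3) weight 3/400
  (X=1, Z=0, W=1, Y=2) weight 1/80
  (X=1, Z=0, W=1, Y=3) weight 1/80
  (X=1, Z=1, W=1, Y=2) weight 9/200
  (X=1, Z=1, W=1, Y=3) weight 9/200
  (X=2, Z=0, W=0, Y=2) weight 1/60
  … 7 more
Group by W:
  weight(W=0) = 37/300
  weight(W=1) = 23/200
  weight(W=2) = 7/75
Total weight = 37/300 + 23/200 + 7/75 = 199/600
P(W=0 | obs) = 37/300 / 199/600 = 74/199
P(W=1 | obs) = 23/200 / 199/600 = 69/199
P(W=2 | obs) = 7/75 / 199/600 = 56/199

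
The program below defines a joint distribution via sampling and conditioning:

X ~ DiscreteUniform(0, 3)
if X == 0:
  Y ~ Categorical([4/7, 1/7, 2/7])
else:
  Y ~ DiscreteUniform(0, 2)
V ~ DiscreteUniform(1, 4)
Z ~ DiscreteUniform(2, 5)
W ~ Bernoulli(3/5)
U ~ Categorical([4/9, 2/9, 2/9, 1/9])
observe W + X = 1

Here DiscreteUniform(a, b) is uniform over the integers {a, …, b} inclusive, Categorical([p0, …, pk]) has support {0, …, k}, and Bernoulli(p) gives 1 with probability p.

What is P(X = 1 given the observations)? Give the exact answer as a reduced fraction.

P(X = 1 | obs) = 2/5

Enumerate traces; 384 have nonzero weight after conditioning:
  (X=0, Y=0, V=1, Z=2, W=1, U=0) weight 1/420
  (X=0, Y=0, V=1, Z=2, W=1, U=1) weight 1/840
  (X=0, Y=0, V=1, Z=2, W=1, U=2) weight 1/840
  (X=0, Y=0, V=1, Z=2, W=1, U=3) weight 1/1680
  (X=0, Y=0, V=1, Z=3, W=1, U=0) weight 1/420
  (X=0, Y=0, V=1, Z=3, W=1, U=1) weight 1/840
  (X=0, Y=0, V=1, Z=3, W=1, U=2) weight 1/840
  (X=0, Y=0, V=1, Z=3, W=1, U=3) weight 1/1680
  (X=1, Y=0, V=1, Z=2, W=0, U=0) weight 1/1080
  … 375 more
Group by X:
  weight(X=0) = 3/20
  weight(X=1) = 1/10
Total weight = 3/20 + 1/10 = 1/4
P(X=0 | obs) = 3/20 / 1/4 = 3/5
P(X=1 | obs) = 1/10 / 1/4 = 2/5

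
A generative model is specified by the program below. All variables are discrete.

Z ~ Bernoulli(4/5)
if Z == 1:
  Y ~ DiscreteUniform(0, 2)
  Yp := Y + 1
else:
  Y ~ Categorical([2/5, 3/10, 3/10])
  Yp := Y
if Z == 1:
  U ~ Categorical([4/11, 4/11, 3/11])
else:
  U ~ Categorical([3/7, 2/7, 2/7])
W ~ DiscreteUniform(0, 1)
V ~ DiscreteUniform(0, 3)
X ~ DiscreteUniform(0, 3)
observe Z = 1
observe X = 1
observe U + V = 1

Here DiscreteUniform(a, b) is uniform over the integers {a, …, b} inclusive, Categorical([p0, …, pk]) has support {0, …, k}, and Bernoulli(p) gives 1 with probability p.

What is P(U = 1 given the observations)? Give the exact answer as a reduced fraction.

Enumerate traces; 12 have nonzero weight after conditioning:
  (Z=1, Y=0, U=0, W=0, V=1, X=1) weight 1/330
  (Z=1, Y=0, U=0, W=1, V=1, X=1) weight 1/330
  (Z=1, Y=0, U=1, W=0, V=0, X=1) weight 1/330
  (Z=1, Y=0, U=1, W=1, V=0, X=1) weight 1/330
  (Z=1, Y=1, U=0, W=0, V=1, X=1) weight 1/330
  (Z=1, Y=1, U=0, W=1, V=1, X=1) weight 1/330
  (Z=1, Y=1, U=1, W=0, V=0, X=1) weight 1/330
  (Z=1, Y=1, U=1, W=1, V=0, X=1) weight 1/330
  … 4 more
Group by U:
  weight(U=0) = 1/55
  weight(U=1) = 1/55
Total weight = 1/55 + 1/55 = 2/55
P(U=0 | obs) = 1/55 / 2/55 = 1/2
P(U=1 | obs) = 1/55 / 2/55 = 1/2

P(U = 1 | obs) = 1/2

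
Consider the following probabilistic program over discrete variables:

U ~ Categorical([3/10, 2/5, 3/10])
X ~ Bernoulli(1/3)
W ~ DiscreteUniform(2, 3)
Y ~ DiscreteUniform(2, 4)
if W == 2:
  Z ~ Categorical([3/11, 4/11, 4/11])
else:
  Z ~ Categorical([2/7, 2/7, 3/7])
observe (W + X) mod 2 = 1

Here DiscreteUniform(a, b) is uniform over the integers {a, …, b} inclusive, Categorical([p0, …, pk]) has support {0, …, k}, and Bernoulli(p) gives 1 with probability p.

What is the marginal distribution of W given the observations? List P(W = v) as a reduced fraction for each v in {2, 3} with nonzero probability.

Enumerate traces; 54 have nonzero weight after conditioning:
  (U=0, X=0, W=3, Y=2, Z=0) weight 1/105
  (U=0, X=0, W=3, Y=2, Z=1) weight 1/105
  (U=0, X=0, W=3, Y=2, Z=2) weight 1/70
  (U=0, X=0, W=3, Y=3, Z=0) weight 1/105
  (U=0, X=0, W=3, Y=3, Z=1) weight 1/105
  (U=0, X=0, W=3, Y=3, Z=2) weight 1/70
  (U=0, X=0, W=3, Y=4, Z=0) weight 1/105
  (U=0, X=0, W=3, Y=4, Z=1) weight 1/105
  (U=0, X=1, W=2, Y=2, Z=0) weight 1/220
  … 45 more
Group by W:
  weight(W=2) = 1/6
  weight(W=3) = 1/3
Total weight = 1/6 + 1/3 = 1/2
P(W=2 | obs) = 1/6 / 1/2 = 1/3
P(W=3 | obs) = 1/3 / 1/2 = 2/3

P(W=2) = 1/3, P(W=3) = 2/3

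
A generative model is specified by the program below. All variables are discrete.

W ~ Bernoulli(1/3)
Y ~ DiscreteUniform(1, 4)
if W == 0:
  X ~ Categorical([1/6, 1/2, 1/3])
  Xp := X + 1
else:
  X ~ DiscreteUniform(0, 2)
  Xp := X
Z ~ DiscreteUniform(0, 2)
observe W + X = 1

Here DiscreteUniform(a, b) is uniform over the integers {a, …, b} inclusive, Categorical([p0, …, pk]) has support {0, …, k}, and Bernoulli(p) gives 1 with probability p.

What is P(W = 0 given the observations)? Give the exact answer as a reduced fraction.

Enumerate traces; 24 have nonzero weight after conditioning:
  (W=0, Y=1, X=1, Z=0) weight 1/36
  (W=0, Y=1, X=1, Z=1) weight 1/36
  (W=0, Y=1, X=1, Z=2) weight 1/36
  (W=0, Y=2, X=1, Z=0) weight 1/36
  (W=0, Y=2, X=1, Z=1) weight 1/36
  (W=0, Y=2, X=1, Z=2) weight 1/36
  (W=0, Y=3, X=1, Z=0) weight 1/36
  (W=0, Y=3, X=1, Z=1) weight 1/36
  (W=1, Y=1, X=0, Z=0) weight 1/108
  … 15 more
Group by W:
  weight(W=0) = 1/3
  weight(W=1) = 1/9
Total weight = 1/3 + 1/9 = 4/9
P(W=0 | obs) = 1/3 / 4/9 = 3/4
P(W=1 | obs) = 1/9 / 4/9 = 1/4

P(W = 0 | obs) = 3/4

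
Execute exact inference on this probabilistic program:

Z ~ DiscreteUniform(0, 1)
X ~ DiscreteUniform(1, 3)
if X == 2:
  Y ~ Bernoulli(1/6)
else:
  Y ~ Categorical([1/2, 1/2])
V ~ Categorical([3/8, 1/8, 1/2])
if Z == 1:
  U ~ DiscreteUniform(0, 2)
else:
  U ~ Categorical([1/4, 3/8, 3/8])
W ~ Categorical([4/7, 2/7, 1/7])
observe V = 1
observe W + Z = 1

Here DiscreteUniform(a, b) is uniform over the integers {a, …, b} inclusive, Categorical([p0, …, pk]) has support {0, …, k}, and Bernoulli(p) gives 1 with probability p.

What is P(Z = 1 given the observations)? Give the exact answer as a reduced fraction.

Enumerate traces; 36 have nonzero weight after conditioning:
  (Z=0, X=1, Y=0, V=1, U=0, W=1) weight 1/1344
  (Z=0, X=1, Y=0, V=1, U=1, W=1) weight 1/896
  (Z=0, X=1, Y=0, V=1, U=2, W=1) weight 1/896
  (Z=0, X=1, Y=1, V=1, U=0, W=1) weight 1/1344
  (Z=0, X=1, Y=1, V=1, U=1, W=1) weight 1/896
  (Z=0, X=1, Y=1, V=1, U=2, W=1) weight 1/896
  (Z=0, X=2, Y=0, V=1, U=0, W=1) weight 5/4032
  (Z=0, X=2, Y=0, V=1, U=1, W=1) weight 5/2688
  (Z=1, X=1, Y=0, V=1, U=0, W=0) weight 1/504
  … 27 more
Group by Z:
  weight(Z=0) = 1/56
  weight(Z=1) = 1/28
Total weight = 1/56 + 1/28 = 3/56
P(Z=0 | obs) = 1/56 / 3/56 = 1/3
P(Z=1 | obs) = 1/28 / 3/56 = 2/3

P(Z = 1 | obs) = 2/3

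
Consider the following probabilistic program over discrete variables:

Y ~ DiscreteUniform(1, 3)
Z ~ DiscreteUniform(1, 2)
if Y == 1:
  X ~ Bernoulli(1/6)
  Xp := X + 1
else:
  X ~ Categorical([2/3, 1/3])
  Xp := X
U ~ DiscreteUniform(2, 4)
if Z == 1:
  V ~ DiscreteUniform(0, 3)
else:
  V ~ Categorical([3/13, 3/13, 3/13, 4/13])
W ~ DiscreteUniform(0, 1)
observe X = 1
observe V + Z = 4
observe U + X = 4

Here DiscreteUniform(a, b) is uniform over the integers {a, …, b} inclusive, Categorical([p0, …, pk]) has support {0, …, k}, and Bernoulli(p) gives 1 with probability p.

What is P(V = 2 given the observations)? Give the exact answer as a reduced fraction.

Enumerate traces; 12 have nonzero weight after conditioning:
  (Y=1, Z=1, X=1, U=3, V=3, W=0) weight 1/864
  (Y=1, Z=1, X=1, U=3, V=3, W=1) weight 1/864
  (Y=1, Z=2, X=1, U=3, V=2, W=0) weight 1/936
  (Y=1, Z=2, X=1, U=3, V=2, W=1) weight 1/936
  (Y=2, Z=1, X=1, U=3, V=3, W=0) weight 1/432
  (Y=2, Z=1, X=1, U=3, V=3, W=1) weight 1/432
  (Y=2, Z=2, X=1, U=3, V=2, W=0) weight 1/468
  (Y=2, Z=2, X=1, U=3, V=2, W=1) weight 1/468
  … 4 more
Group by V:
  weight(V=2) = 5/468
  weight(V=3) = 5/432
Total weight = 5/468 + 5/432 = 125/5616
P(V=2 | obs) = 5/468 / 125/5616 = 12/25
P(V=3 | obs) = 5/432 / 125/5616 = 13/25

P(V = 2 | obs) = 12/25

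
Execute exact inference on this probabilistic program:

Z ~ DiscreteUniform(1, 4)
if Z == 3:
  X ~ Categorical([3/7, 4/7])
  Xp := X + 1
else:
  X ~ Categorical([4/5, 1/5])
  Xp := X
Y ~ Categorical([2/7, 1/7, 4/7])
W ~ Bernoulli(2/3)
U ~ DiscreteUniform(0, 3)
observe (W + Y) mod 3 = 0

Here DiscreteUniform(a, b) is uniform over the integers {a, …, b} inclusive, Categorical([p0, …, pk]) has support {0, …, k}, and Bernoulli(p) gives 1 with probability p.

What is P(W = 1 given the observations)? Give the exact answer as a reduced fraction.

Enumerate traces; 64 have nonzero weight after conditioning:
  (Z=1, X=0, Y=0, W=0, U=0) weight 1/210
  (Z=1, X=0, Y=0, W=0, U=1) weight 1/210
  (Z=1, X=0, Y=0, W=0, U=2) weight 1/210
  (Z=1, X=0, Y=0, W=0, U=3) weight 1/210
  (Z=1, X=0, Y=2, W=1, U=0) weight 2/105
  (Z=1, X=0, Y=2, W=1, U=1) weight 2/105
  (Z=1, X=0, Y=2, W=1, U=2) weight 2/105
  (Z=1, X=0, Y=2, W=1, U=3) weight 2/105
  … 56 more
Group by W:
  weight(W=0) = 2/21
  weight(W=1) = 8/21
Total weight = 2/21 + 8/21 = 10/21
P(W=0 | obs) = 2/21 / 10/21 = 1/5
P(W=1 | obs) = 8/21 / 10/21 = 4/5

P(W = 1 | obs) = 4/5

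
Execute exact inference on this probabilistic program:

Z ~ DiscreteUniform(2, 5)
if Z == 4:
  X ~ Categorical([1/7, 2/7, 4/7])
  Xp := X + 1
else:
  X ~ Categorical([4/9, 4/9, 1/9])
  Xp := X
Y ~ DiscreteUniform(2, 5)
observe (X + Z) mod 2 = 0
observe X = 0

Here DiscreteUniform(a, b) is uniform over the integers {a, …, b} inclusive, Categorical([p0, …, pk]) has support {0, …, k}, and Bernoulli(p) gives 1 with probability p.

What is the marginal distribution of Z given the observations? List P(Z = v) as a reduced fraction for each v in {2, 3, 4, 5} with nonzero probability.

Enumerate traces; 8 have nonzero weight after conditioning:
  (Z=2, X=0, Y=2) weight 1/36
  (Z=2, X=0, Y=3) weight 1/36
  (Z=2, X=0, Y=4) weight 1/36
  (Z=2, X=0, Y=5) weight 1/36
  (Z=4, X=0, Y=2) weight 1/112
  (Z=4, X=0, Y=3) weight 1/112
  (Z=4, X=0, Y=4) weight 1/112
  (Z=4, X=0, Y=5) weight 1/112
Group by Z:
  weight(Z=2) = 1/9
  weight(Z=4) = 1/28
Total weight = 1/9 + 1/28 = 37/252
P(Z=2 | obs) = 1/9 / 37/252 = 28/37
P(Z=4 | obs) = 1/28 / 37/252 = 9/37

P(Z=2) = 28/37, P(Z=4) = 9/37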